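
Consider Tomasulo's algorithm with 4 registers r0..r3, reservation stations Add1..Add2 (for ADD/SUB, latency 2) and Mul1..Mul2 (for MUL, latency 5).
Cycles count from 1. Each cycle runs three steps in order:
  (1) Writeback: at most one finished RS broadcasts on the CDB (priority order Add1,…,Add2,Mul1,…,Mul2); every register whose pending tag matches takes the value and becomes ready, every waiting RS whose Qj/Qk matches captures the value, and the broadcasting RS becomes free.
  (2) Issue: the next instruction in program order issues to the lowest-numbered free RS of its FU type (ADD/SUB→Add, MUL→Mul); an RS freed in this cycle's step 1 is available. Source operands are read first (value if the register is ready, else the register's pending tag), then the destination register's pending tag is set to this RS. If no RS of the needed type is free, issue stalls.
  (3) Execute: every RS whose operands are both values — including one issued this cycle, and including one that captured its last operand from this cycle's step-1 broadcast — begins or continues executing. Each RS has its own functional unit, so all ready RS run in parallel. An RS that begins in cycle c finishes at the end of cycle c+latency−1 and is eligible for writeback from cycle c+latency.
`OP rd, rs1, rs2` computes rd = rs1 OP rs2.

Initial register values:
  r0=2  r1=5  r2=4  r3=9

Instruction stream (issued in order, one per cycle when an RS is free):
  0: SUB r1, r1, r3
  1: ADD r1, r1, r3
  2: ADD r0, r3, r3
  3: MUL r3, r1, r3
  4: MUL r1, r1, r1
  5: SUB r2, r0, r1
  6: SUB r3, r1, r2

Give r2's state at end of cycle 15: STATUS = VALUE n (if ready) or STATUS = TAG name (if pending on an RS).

cycle 1: issue SUB r1<-Add1 // r0:2,r1:Add1,r2:4,r3:9
cycle 2: issue ADD r1<-Add2 // r0:2,r1:Add2,r2:4,r3:9
cycle 3: CDB Add1=-4; issue ADD r0<-Add1 // r0:Add1,r1:Add2,r2:4,r3:9
cycle 4: issue MUL r3<-Mul1 // r0:Add1,r1:Add2,r2:4,r3:Mul1
cycle 5: CDB Add1=18; issue MUL r1<-Mul2 // r0:18,r1:Mul2,r2:4,r3:Mul1
cycle 6: CDB Add2=5; issue SUB r2<-Add1 // r0:18,r1:Mul2,r2:Add1,r3:Mul1
cycle 7: issue SUB r3<-Add2 // r0:18,r1:Mul2,r2:Add1,r3:Add2
cycle 8: - // r0:18,r1:Mul2,r2:Add1,r3:Add2
cycle 9: - // r0:18,r1:Mul2,r2:Add1,r3:Add2
cycle 10: - // r0:18,r1:Mul2,r2:Add1,r3:Add2
cycle 11: CDB Mul1=45 // r0:18,r1:Mul2,r2:Add1,r3:Add2
cycle 12: CDB Mul2=25 // r0:18,r1:25,r2:Add1,r3:Add2
cycle 13: - // r0:18,r1:25,r2:Add1,r3:Add2
cycle 14: CDB Add1=-7 // r0:18,r1:25,r2:-7,r3:Add2
cycle 15: - // r0:18,r1:25,r2:-7,r3:Add2

STATUS = VALUE -7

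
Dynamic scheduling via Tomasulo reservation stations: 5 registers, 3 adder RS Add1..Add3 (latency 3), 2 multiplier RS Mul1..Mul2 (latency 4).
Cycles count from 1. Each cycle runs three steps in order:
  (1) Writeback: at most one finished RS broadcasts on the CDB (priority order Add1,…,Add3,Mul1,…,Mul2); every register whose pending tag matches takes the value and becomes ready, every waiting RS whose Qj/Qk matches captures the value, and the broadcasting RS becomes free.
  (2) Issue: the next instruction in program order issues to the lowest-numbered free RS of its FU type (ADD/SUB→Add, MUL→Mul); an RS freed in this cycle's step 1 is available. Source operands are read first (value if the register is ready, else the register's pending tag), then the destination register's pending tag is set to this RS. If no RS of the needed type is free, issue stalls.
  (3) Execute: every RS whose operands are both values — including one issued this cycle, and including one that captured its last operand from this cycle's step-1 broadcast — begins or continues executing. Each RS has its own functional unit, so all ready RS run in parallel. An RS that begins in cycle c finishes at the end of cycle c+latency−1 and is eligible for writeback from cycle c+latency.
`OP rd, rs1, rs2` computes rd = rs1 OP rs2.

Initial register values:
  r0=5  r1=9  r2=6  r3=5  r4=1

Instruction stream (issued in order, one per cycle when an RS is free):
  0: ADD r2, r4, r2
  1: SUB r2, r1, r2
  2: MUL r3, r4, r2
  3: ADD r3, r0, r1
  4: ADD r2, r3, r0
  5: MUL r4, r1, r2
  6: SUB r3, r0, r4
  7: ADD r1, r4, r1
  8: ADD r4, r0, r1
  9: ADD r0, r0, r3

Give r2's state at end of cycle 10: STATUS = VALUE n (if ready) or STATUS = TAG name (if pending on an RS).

STATUS = VALUE 19

  c1: issue ADD r2<-Add1  regs: r0:5,r1:9,r2:Add1,r3:5,r4:1
  c2: issue SUB r2<-Add2  regs: r0:5,r1:9,r2:Add2,r3:5,r4:1
  c3: issue MUL r3<-Mul1  regs: r0:5,r1:9,r2:Add2,r3:Mul1,r4:1
  c4: CDB Add1=7; issue ADD r3<-Add1  regs: r0:5,r1:9,r2:Add2,r3:Add1,r4:1
  c5: issue ADD r2<-Add3  regs: r0:5,r1:9,r2:Add3,r3:Add1,r4:1
  c6: issue MUL r4<-Mul2  regs: r0:5,r1:9,r2:Add3,r3:Add1,r4:Mul2
  c7: CDB Add1=14; issue SUB r3<-Add1  regs: r0:5,r1:9,r2:Add3,r3:Add1,r4:Mul2
  c8: CDB Add2=2; issue ADD r1<-Add2  regs: r0:5,r1:Add2,r2:Add3,r3:Add1,r4:Mul2
  c9: stall  regs: r0:5,r1:Add2,r2:Add3,r3:Add1,r4:Mul2
  c10: CDB Add3=19; issue ADD r4<-Add3  regs: r0:5,r1:Add2,r2:19,r3:Add1,r4:Add3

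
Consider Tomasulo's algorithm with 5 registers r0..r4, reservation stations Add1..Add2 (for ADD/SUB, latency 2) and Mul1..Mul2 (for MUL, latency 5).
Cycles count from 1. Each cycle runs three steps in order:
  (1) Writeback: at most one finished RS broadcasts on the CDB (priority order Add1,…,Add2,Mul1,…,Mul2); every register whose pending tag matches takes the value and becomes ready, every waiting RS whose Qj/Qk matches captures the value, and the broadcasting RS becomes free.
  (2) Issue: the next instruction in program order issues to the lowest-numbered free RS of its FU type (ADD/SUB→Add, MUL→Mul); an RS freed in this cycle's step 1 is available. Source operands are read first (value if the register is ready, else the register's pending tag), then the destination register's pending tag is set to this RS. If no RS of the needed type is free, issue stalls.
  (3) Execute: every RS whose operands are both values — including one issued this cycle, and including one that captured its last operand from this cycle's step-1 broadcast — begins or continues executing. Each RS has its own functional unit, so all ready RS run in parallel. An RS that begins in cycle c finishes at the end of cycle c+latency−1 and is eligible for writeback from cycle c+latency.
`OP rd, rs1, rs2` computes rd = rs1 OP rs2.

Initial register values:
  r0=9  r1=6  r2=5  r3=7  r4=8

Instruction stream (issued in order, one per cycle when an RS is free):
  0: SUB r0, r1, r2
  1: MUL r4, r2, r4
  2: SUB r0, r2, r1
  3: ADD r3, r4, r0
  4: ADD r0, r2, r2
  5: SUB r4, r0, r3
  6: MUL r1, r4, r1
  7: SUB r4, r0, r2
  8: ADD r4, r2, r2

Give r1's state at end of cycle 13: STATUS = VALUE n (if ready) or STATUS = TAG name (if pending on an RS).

STATUS = TAG Mul1

c1: issue SUB r0<-Add1 | r0:Add1,r1:6,r2:5,r3:7,r4:8
c2: issue MUL r4<-Mul1 | r0:Add1,r1:6,r2:5,r3:7,r4:Mul1
c3: CDB Add1=1; issue SUB r0<-Add1 | r0:Add1,r1:6,r2:5,r3:7,r4:Mul1
c4: issue ADD r3<-Add2 | r0:Add1,r1:6,r2:5,r3:Add2,r4:Mul1
c5: CDB Add1=-1; issue ADD r0<-Add1 | r0:Add1,r1:6,r2:5,r3:Add2,r4:Mul1
c6: stall | r0:Add1,r1:6,r2:5,r3:Add2,r4:Mul1
c7: CDB Add1=10; issue SUB r4<-Add1 | r0:10,r1:6,r2:5,r3:Add2,r4:Add1
c8: CDB Mul1=40; issue MUL r1<-Mul1 | r0:10,r1:Mul1,r2:5,r3:Add2,r4:Add1
c9: stall | r0:10,r1:Mul1,r2:5,r3:Add2,r4:Add1
c10: CDB Add2=39; issue SUB r4<-Add2 | r0:10,r1:Mul1,r2:5,r3:39,r4:Add2
c11: stall | r0:10,r1:Mul1,r2:5,r3:39,r4:Add2
c12: CDB Add1=-29; issue ADD r4<-Add1 | r0:10,r1:Mul1,r2:5,r3:39,r4:Add1
c13: CDB Add2=5 | r0:10,r1:Mul1,r2:5,r3:39,r4:Add1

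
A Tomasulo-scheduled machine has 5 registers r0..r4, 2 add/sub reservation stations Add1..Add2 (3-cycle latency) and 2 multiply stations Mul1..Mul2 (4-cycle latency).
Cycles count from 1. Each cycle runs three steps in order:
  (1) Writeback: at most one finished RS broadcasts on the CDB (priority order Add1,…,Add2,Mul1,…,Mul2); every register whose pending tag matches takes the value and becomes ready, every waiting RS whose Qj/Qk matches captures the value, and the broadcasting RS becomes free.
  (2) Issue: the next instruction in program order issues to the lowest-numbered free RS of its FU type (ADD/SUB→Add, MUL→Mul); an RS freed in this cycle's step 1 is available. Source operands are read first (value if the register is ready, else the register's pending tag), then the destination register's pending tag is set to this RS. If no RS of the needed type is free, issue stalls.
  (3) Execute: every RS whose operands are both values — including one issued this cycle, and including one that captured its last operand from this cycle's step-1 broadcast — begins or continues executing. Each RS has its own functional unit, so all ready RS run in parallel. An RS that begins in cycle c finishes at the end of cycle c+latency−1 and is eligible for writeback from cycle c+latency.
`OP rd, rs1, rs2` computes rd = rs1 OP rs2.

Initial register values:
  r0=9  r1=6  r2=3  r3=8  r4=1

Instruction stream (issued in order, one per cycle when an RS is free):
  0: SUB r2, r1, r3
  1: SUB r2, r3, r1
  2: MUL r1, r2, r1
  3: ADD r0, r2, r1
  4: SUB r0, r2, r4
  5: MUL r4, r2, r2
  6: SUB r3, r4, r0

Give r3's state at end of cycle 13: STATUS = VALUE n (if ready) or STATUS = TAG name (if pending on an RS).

STATUS = VALUE 3

c1: issue SUB r2<-Add1 | r0:9,r1:6,r2:Add1,r3:8,r4:1
c2: issue SUB r2<-Add2 | r0:9,r1:6,r2:Add2,r3:8,r4:1
c3: issue MUL r1<-Mul1 | r0:9,r1:Mul1,r2:Add2,r3:8,r4:1
c4: CDB Add1=-2; issue ADD r0<-Add1 | r0:Add1,r1:Mul1,r2:Add2,r3:8,r4:1
c5: CDB Add2=2; issue SUB r0<-Add2 | r0:Add2,r1:Mul1,r2:2,r3:8,r4:1
c6: issue MUL r4<-Mul2 | r0:Add2,r1:Mul1,r2:2,r3:8,r4:Mul2
c7: stall | r0:Add2,r1:Mul1,r2:2,r3:8,r4:Mul2
c8: CDB Add2=1; issue SUB r3<-Add2 | r0:1,r1:Mul1,r2:2,r3:Add2,r4:Mul2
c9: CDB Mul1=12 | r0:1,r1:12,r2:2,r3:Add2,r4:Mul2
c10: CDB Mul2=4 | r0:1,r1:12,r2:2,r3:Add2,r4:4
c11: - | r0:1,r1:12,r2:2,r3:Add2,r4:4
c12: CDB Add1=14 | r0:1,r1:12,r2:2,r3:Add2,r4:4
c13: CDB Add2=3 | r0:1,r1:12,r2:2,r3:3,r4:4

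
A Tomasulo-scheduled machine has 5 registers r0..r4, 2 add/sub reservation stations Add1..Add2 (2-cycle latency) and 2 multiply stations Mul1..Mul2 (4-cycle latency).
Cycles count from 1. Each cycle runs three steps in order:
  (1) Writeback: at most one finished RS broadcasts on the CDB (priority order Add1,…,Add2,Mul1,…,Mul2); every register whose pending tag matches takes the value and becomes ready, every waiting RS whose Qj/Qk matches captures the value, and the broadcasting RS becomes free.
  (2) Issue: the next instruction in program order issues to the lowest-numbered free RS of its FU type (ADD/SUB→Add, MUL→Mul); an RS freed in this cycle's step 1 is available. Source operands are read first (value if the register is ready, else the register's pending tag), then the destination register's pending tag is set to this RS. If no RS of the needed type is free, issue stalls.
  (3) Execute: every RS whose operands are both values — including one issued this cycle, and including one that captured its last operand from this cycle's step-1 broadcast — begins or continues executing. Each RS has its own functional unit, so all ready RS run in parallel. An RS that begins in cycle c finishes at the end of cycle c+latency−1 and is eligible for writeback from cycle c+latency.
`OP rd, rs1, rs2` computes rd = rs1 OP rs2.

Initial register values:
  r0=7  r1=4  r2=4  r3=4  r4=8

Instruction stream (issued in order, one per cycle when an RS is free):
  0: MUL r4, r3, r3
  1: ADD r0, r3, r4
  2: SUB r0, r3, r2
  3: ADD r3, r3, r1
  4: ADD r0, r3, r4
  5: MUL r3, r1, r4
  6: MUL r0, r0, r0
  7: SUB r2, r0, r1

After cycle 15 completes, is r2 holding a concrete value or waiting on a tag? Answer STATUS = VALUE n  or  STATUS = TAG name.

  c1: issue MUL r4<-Mul1  regs: r0:7,r1:4,r2:4,r3:4,r4:Mul1
  c2: issue ADD r0<-Add1  regs: r0:Add1,r1:4,r2:4,r3:4,r4:Mul1
  c3: issue SUB r0<-Add2  regs: r0:Add2,r1:4,r2:4,r3:4,r4:Mul1
  c4: stall  regs: r0:Add2,r1:4,r2:4,r3:4,r4:Mul1
  c5: CDB Add2=0; issue ADD r3<-Add2  regs: r0:0,r1:4,r2:4,r3:Add2,r4:Mul1
  c6: CDB Mul1=16; stall  regs: r0:0,r1:4,r2:4,r3:Add2,r4:16
  c7: CDB Add2=8; issue ADD r0<-Add2  regs: r0:Add2,r1:4,r2:4,r3:8,r4:16
  c8: CDB Add1=20; issue MUL r3<-Mul1  regs: r0:Add2,r1:4,r2:4,r3:Mul1,r4:16
  c9: CDB Add2=24; issue MUL r0<-Mul2  regs: r0:Mul2,r1:4,r2:4,r3:Mul1,r4:16
  c10: issue SUB r2<-Add1  regs: r0:Mul2,r1:4,r2:Add1,r3:Mul1,r4:16
  c11: -  regs: r0:Mul2,r1:4,r2:Add1,r3:Mul1,r4:16
  c12: CDB Mul1=64  regs: r0:Mul2,r1:4,r2:Add1,r3:64,r4:16
  c13: CDB Mul2=576  regs: r0:576,r1:4,r2:Add1,r3:64,r4:16
  c14: -  regs: r0:576,r1:4,r2:Add1,r3:64,r4:16
  c15: CDB Add1=572  regs: r0:576,r1:4,r2:572,r3:64,r4:16

STATUS = VALUE 572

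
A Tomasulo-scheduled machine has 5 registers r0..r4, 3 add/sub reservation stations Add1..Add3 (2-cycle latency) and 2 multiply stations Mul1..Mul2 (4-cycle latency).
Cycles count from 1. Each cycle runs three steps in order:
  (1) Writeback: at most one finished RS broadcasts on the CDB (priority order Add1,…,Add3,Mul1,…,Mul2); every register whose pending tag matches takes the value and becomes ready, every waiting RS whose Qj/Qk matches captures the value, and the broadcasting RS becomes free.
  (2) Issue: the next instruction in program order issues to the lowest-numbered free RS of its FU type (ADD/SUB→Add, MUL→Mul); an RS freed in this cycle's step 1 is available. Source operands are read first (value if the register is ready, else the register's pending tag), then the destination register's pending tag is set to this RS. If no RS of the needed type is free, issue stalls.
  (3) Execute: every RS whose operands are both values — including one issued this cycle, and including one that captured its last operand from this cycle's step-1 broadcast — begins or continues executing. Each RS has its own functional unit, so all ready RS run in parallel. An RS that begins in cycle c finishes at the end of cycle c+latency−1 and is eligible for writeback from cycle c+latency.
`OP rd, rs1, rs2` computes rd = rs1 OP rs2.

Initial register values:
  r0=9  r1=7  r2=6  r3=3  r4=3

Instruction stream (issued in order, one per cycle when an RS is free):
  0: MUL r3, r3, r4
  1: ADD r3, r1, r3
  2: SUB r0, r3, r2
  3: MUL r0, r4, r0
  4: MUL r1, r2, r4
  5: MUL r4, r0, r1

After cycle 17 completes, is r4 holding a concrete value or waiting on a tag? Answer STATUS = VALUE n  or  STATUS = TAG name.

STATUS = VALUE 540

c1: issue MUL r3<-Mul1 | r0:9,r1:7,r2:6,r3:Mul1,r4:3
c2: issue ADD r3<-Add1 | r0:9,r1:7,r2:6,r3:Add1,r4:3
c3: issue SUB r0<-Add2 | r0:Add2,r1:7,r2:6,r3:Add1,r4:3
c4: issue MUL r0<-Mul2 | r0:Mul2,r1:7,r2:6,r3:Add1,r4:3
c5: CDB Mul1=9; issue MUL r1<-Mul1 | r0:Mul2,r1:Mul1,r2:6,r3:Add1,r4:3
c6: stall | r0:Mul2,r1:Mul1,r2:6,r3:Add1,r4:3
c7: CDB Add1=16; stall | r0:Mul2,r1:Mul1,r2:6,r3:16,r4:3
c8: stall | r0:Mul2,r1:Mul1,r2:6,r3:16,r4:3
c9: CDB Add2=10; stall | r0:Mul2,r1:Mul1,r2:6,r3:16,r4:3
c10: CDB Mul1=18; issue MUL r4<-Mul1 | r0:Mul2,r1:18,r2:6,r3:16,r4:Mul1
c11: - | r0:Mul2,r1:18,r2:6,r3:16,r4:Mul1
c12: - | r0:Mul2,r1:18,r2:6,r3:16,r4:Mul1
c13: CDB Mul2=30 | r0:30,r1:18,r2:6,r3:16,r4:Mul1
c14: - | r0:30,r1:18,r2:6,r3:16,r4:Mul1
c15: - | r0:30,r1:18,r2:6,r3:16,r4:Mul1
c16: - | r0:30,r1:18,r2:6,r3:16,r4:Mul1
c17: CDB Mul1=540 | r0:30,r1:18,r2:6,r3:16,r4:540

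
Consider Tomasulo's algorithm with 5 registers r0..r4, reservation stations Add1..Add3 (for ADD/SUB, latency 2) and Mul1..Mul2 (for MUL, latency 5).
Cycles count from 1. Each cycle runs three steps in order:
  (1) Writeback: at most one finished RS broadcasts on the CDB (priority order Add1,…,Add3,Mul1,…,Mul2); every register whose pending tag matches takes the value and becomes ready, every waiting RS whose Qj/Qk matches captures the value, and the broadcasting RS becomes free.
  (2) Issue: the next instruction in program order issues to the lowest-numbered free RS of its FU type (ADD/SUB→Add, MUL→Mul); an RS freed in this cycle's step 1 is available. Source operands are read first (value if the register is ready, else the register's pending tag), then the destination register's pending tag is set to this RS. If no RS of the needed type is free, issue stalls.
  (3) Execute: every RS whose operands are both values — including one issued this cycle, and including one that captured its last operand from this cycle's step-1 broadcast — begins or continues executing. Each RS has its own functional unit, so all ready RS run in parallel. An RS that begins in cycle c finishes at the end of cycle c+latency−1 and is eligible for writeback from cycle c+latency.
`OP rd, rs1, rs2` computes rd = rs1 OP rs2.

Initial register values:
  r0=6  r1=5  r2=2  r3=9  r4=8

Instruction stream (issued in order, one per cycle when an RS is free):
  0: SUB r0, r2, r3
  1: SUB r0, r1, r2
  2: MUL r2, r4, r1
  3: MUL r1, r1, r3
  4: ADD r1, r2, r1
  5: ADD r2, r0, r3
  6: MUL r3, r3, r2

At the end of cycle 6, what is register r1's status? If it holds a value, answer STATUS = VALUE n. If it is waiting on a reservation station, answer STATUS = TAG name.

c1: issue SUB r0<-Add1 | r0:Add1,r1:5,r2:2,r3:9,r4:8
c2: issue SUB r0<-Add2 | r0:Add2,r1:5,r2:2,r3:9,r4:8
c3: CDB Add1=-7; issue MUL r2<-Mul1 | r0:Add2,r1:5,r2:Mul1,r3:9,r4:8
c4: CDB Add2=3; issue MUL r1<-Mul2 | r0:3,r1:Mul2,r2:Mul1,r3:9,r4:8
c5: issue ADD r1<-Add1 | r0:3,r1:Add1,r2:Mul1,r3:9,r4:8
c6: issue ADD r2<-Add2 | r0:3,r1:Add1,r2:Add2,r3:9,r4:8

STATUS = TAG Add1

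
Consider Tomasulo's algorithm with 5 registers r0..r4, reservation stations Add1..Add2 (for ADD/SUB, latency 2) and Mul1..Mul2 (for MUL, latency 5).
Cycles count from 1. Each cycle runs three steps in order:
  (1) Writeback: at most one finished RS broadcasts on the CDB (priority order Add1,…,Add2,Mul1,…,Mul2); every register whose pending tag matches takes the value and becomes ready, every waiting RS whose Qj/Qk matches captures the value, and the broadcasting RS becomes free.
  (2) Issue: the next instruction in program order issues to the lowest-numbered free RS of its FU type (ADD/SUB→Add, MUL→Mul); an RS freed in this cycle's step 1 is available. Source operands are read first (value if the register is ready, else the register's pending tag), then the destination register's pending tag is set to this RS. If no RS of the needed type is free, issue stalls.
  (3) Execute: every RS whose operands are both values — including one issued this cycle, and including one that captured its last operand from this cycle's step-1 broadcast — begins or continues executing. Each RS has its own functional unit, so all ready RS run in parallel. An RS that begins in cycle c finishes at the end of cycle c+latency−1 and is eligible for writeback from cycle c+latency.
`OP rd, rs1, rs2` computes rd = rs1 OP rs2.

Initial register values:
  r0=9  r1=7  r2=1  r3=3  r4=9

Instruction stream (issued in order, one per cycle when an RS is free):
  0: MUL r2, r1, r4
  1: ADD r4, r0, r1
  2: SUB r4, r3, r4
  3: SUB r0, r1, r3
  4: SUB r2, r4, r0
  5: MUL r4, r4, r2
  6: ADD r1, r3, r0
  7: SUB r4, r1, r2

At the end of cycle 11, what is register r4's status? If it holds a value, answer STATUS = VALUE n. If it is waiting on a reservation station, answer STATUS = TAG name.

STATUS = TAG Add1

  c1: issue MUL r2<-Mul1  regs: r0:9,r1:7,r2:Mul1,r3:3,r4:9
  c2: issue ADD r4<-Add1  regs: r0:9,r1:7,r2:Mul1,r3:3,r4:Add1
  c3: issue SUB r4<-Add2  regs: r0:9,r1:7,r2:Mul1,r3:3,r4:Add2
  c4: CDB Add1=16; issue SUB r0<-Add1  regs: r0:Add1,r1:7,r2:Mul1,r3:3,r4:Add2
  c5: stall  regs: r0:Add1,r1:7,r2:Mul1,r3:3,r4:Add2
  c6: CDB Add1=4; issue SUB r2<-Add1  regs: r0:4,r1:7,r2:Add1,r3:3,r4:Add2
  c7: CDB Add2=-13; issue MUL r4<-Mul2  regs: r0:4,r1:7,r2:Add1,r3:3,r4:Mul2
  c8: CDB Mul1=63; issue ADD r1<-Add2  regs: r0:4,r1:Add2,r2:Add1,r3:3,r4:Mul2
  c9: CDB Add1=-17; issue SUB r4<-Add1  regs: r0:4,r1:Add2,r2:-17,r3:3,r4:Add1
  c10: CDB Add2=7  regs: r0:4,r1:7,r2:-17,r3:3,r4:Add1
  c11: -  regs: r0:4,r1:7,r2:-17,r3:3,r4:Add1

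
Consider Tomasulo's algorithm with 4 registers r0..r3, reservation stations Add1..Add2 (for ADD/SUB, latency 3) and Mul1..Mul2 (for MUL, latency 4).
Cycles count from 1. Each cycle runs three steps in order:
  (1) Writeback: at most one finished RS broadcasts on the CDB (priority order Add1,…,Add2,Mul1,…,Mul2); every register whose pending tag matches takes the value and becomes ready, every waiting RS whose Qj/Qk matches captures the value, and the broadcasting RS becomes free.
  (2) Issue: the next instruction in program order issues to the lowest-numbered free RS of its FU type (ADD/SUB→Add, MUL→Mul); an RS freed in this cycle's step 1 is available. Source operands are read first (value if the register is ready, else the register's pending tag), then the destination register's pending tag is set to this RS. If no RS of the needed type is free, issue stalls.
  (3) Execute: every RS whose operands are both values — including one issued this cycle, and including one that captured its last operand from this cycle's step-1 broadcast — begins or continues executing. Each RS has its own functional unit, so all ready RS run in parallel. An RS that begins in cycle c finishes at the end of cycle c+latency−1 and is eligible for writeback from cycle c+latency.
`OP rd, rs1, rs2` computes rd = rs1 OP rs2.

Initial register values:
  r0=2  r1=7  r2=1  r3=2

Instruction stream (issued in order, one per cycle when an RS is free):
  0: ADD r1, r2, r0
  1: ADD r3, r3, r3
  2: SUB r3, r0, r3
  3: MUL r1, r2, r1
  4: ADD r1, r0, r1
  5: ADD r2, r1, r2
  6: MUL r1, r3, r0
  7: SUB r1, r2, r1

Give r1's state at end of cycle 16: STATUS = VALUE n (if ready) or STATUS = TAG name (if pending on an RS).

cycle 1: issue ADD r1<-Add1 // r0:2,r1:Add1,r2:1,r3:2
cycle 2: issue ADD r3<-Add2 // r0:2,r1:Add1,r2:1,r3:Add2
cycle 3: stall // r0:2,r1:Add1,r2:1,r3:Add2
cycle 4: CDB Add1=3; issue SUB r3<-Add1 // r0:2,r1:3,r2:1,r3:Add1
cycle 5: CDB Add2=4; issue MUL r1<-Mul1 // r0:2,r1:Mul1,r2:1,r3:Add1
cycle 6: issue ADD r1<-Add2 // r0:2,r1:Add2,r2:1,r3:Add1
cycle 7: stall // r0:2,r1:Add2,r2:1,r3:Add1
cycle 8: CDB Add1=-2; issue ADD r2<-Add1 // r0:2,r1:Add2,r2:Add1,r3:-2
cycle 9: CDB Mul1=3; issue MUL r1<-Mul1 // r0:2,r1:Mul1,r2:Add1,r3:-2
cycle 10: stall // r0:2,r1:Mul1,r2:Add1,r3:-2
cycle 11: stall // r0:2,r1:Mul1,r2:Add1,r3:-2
cycle 12: CDB Add2=5; issue SUB r1<-Add2 // r0:2,r1:Add2,r2:Add1,r3:-2
cycle 13: CDB Mul1=-4 // r0:2,r1:Add2,r2:Add1,r3:-2
cycle 14: - // r0:2,r1:Add2,r2:Add1,r3:-2
cycle 15: CDB Add1=6 // r0:2,r1:Add2,r2:6,r3:-2
cycle 16: - // r0:2,r1:Add2,r2:6,r3:-2

STATUS = TAG Add2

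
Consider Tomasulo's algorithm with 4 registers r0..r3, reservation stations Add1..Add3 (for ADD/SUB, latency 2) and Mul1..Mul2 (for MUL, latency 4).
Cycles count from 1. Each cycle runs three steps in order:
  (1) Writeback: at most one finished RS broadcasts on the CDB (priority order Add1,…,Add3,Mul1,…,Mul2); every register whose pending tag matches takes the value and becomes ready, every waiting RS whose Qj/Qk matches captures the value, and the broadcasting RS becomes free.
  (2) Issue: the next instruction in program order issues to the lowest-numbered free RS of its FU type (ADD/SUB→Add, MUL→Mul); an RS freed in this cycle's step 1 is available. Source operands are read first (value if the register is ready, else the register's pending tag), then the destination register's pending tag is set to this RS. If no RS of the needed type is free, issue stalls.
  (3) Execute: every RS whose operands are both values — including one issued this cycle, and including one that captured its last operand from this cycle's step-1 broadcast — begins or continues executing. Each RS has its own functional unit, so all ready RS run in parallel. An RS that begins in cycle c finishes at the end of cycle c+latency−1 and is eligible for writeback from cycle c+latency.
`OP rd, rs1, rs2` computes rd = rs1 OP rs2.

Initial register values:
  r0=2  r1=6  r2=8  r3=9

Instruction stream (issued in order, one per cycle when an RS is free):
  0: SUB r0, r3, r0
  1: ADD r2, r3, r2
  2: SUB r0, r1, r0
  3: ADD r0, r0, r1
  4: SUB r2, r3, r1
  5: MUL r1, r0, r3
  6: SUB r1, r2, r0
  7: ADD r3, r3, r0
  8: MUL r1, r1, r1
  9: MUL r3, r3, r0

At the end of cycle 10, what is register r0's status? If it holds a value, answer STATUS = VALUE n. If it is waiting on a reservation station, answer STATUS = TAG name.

STATUS = VALUE 5

  c1: issue SUB r0<-Add1  regs: r0:Add1,r1:6,r2:8,r3:9
  c2: issue ADD r2<-Add2  regs: r0:Add1,r1:6,r2:Add2,r3:9
  c3: CDB Add1=7; issue SUB r0<-Add1  regs: r0:Add1,r1:6,r2:Add2,r3:9
  c4: CDB Add2=17; issue ADD r0<-Add2  regs: r0:Add2,r1:6,r2:17,r3:9
  c5: CDB Add1=-1; issue SUB r2<-Add1  regs: r0:Add2,r1:6,r2:Add1,r3:9
  c6: issue MUL r1<-Mul1  regs: r0:Add2,r1:Mul1,r2:Add1,r3:9
  c7: CDB Add1=3; issue SUB r1<-Add1  regs: r0:Add2,r1:Add1,r2:3,r3:9
  c8: CDB Add2=5; issue ADD r3<-Add2  regs: r0:5,r1:Add1,r2:3,r3:Add2
  c9: issue MUL r1<-Mul2  regs: r0:5,r1:Mul2,r2:3,r3:Add2
  c10: CDB Add1=-2; stall  regs: r0:5,r1:Mul2,r2:3,r3:Add2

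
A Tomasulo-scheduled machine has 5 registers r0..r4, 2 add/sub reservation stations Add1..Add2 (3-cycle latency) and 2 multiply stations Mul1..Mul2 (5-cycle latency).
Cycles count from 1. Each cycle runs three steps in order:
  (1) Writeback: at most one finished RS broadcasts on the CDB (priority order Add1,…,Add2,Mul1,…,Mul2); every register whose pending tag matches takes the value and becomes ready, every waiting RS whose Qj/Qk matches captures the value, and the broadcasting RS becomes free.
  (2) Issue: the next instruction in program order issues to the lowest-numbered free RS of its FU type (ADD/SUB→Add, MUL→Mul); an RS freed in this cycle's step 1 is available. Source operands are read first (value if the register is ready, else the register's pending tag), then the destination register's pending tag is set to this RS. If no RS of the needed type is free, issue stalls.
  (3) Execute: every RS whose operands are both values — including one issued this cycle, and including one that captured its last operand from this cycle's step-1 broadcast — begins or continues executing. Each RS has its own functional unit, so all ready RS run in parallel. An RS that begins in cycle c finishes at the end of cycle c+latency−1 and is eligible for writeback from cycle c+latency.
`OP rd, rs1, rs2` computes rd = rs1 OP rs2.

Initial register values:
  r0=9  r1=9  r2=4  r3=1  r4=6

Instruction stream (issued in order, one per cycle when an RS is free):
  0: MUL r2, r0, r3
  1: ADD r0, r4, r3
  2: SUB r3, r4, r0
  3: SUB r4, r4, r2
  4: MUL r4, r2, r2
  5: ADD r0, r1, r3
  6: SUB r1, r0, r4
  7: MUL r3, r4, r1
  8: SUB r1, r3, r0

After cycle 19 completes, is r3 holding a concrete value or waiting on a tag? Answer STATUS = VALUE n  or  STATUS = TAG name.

c1: issue MUL r2<-Mul1 | r0:9,r1:9,r2:Mul1,r3:1,r4:6
c2: issue ADD r0<-Add1 | r0:Add1,r1:9,r2:Mul1,r3:1,r4:6
c3: issue SUB r3<-Add2 | r0:Add1,r1:9,r2:Mul1,r3:Add2,r4:6
c4: stall | r0:Add1,r1:9,r2:Mul1,r3:Add2,r4:6
c5: CDB Add1=7; issue SUB r4<-Add1 | r0:7,r1:9,r2:Mul1,r3:Add2,r4:Add1
c6: CDB Mul1=9; issue MUL r4<-Mul1 | r0:7,r1:9,r2:9,r3:Add2,r4:Mul1
c7: stall | r0:7,r1:9,r2:9,r3:Add2,r4:Mul1
c8: CDB Add2=-1; issue ADD r0<-Add2 | r0:Add2,r1:9,r2:9,r3:-1,r4:Mul1
c9: CDB Add1=-3; issue SUB r1<-Add1 | r0:Add2,r1:Add1,r2:9,r3:-1,r4:Mul1
c10: issue MUL r3<-Mul2 | r0:Add2,r1:Add1,r2:9,r3:Mul2,r4:Mul1
c11: CDB Add2=8; issue SUB r1<-Add2 | r0:8,r1:Add2,r2:9,r3:Mul2,r4:Mul1
c12: CDB Mul1=81 | r0:8,r1:Add2,r2:9,r3:Mul2,r4:81
c13: - | r0:8,r1:Add2,r2:9,r3:Mul2,r4:81
c14: - | r0:8,r1:Add2,r2:9,r3:Mul2,r4:81
c15: CDB Add1=-73 | r0:8,r1:Add2,r2:9,r3:Mul2,r4:81
c16: - | r0:8,r1:Add2,r2:9,r3:Mul2,r4:81
c17: - | r0:8,r1:Add2,r2:9,r3:Mul2,r4:81
c18: - | r0:8,r1:Add2,r2:9,r3:Mul2,r4:81
c19: - | r0:8,r1:Add2,r2:9,r3:Mul2,r4:81

STATUS = TAG Mul2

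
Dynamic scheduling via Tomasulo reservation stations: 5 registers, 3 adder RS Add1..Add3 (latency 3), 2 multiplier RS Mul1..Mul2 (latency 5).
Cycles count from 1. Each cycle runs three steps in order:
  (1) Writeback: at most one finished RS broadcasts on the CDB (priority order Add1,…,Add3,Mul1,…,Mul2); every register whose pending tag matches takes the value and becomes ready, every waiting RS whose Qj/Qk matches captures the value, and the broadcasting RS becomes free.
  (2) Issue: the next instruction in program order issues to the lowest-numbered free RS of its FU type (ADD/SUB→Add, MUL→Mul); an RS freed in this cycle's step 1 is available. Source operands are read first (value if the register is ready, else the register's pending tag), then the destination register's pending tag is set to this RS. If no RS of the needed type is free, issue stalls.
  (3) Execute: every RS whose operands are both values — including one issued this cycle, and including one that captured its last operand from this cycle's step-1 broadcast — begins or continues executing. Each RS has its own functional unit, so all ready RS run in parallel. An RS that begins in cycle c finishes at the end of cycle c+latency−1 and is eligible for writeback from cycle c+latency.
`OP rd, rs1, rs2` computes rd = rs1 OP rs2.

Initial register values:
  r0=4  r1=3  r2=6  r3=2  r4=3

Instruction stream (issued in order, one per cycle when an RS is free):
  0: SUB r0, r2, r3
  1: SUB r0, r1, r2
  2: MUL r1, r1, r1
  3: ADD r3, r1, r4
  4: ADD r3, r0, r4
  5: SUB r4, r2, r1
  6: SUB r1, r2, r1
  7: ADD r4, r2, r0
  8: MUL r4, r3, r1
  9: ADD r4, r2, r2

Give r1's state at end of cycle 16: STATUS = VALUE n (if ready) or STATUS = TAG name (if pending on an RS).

c1: issue SUB r0<-Add1 | r0:Add1,r1:3,r2:6,r3:2,r4:3
c2: issue SUB r0<-Add2 | r0:Add2,r1:3,r2:6,r3:2,r4:3
c3: issue MUL r1<-Mul1 | r0:Add2,r1:Mul1,r2:6,r3:2,r4:3
c4: CDB Add1=4; issue ADD r3<-Add1 | r0:Add2,r1:Mul1,r2:6,r3:Add1,r4:3
c5: CDB Add2=-3; issue ADD r3<-Add2 | r0:-3,r1:Mul1,r2:6,r3:Add2,r4:3
c6: issue SUB r4<-Add3 | r0:-3,r1:Mul1,r2:6,r3:Add2,r4:Add3
c7: stall | r0:-3,r1:Mul1,r2:6,r3:Add2,r4:Add3
c8: CDB Add2=0; issue SUB r1<-Add2 | r0:-3,r1:Add2,r2:6,r3:0,r4:Add3
c9: CDB Mul1=9; stall | r0:-3,r1:Add2,r2:6,r3:0,r4:Add3
c10: stall | r0:-3,r1:Add2,r2:6,r3:0,r4:Add3
c11: stall | r0:-3,r1:Add2,r2:6,r3:0,r4:Add3
c12: CDB Add1=12; issue ADD r4<-Add1 | r0:-3,r1:Add2,r2:6,r3:0,r4:Add1
c13: CDB Add2=-3; issue MUL r4<-Mul1 | r0:-3,r1:-3,r2:6,r3:0,r4:Mul1
c14: CDB Add3=-3; issue ADD r4<-Add2 | r0:-3,r1:-3,r2:6,r3:0,r4:Add2
c15: CDB Add1=3 | r0:-3,r1:-3,r2:6,r3:0,r4:Add2
c16: - | r0:-3,r1:-3,r2:6,r3:0,r4:Add2

STATUS = VALUE -3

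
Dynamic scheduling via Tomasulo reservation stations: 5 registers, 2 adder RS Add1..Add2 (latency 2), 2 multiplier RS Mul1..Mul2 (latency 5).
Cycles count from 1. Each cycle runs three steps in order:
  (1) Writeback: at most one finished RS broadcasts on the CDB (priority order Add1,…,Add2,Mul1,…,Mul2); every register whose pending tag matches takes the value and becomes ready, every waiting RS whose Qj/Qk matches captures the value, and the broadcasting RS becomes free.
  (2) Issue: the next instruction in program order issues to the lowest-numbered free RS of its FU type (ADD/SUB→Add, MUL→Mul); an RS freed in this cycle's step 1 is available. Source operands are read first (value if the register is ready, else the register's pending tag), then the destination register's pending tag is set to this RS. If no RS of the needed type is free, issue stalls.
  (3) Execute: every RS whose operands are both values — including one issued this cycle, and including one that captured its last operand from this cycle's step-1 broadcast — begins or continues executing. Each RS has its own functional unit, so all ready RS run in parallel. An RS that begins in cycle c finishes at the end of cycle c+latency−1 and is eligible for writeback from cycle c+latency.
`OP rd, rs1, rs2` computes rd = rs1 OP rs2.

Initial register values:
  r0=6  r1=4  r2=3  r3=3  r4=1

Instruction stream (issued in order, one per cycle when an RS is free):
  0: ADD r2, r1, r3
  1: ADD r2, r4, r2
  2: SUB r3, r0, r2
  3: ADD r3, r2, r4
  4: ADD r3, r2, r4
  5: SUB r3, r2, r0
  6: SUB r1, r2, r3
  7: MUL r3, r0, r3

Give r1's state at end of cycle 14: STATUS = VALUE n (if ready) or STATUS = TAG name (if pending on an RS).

STATUS = VALUE 6

c1: issue ADD r2<-Add1 | r0:6,r1:4,r2:Add1,r3:3,r4:1
c2: issue ADD r2<-Add2 | r0:6,r1:4,r2:Add2,r3:3,r4:1
c3: CDB Add1=7; issue SUB r3<-Add1 | r0:6,r1:4,r2:Add2,r3:Add1,r4:1
c4: stall | r0:6,r1:4,r2:Add2,r3:Add1,r4:1
c5: CDB Add2=8; issue ADD r3<-Add2 | r0:6,r1:4,r2:8,r3:Add2,r4:1
c6: stall | r0:6,r1:4,r2:8,r3:Add2,r4:1
c7: CDB Add1=-2; issue ADD r3<-Add1 | r0:6,r1:4,r2:8,r3:Add1,r4:1
c8: CDB Add2=9; issue SUB r3<-Add2 | r0:6,r1:4,r2:8,r3:Add2,r4:1
c9: CDB Add1=9; issue SUB r1<-Add1 | r0:6,r1:Add1,r2:8,r3:Add2,r4:1
c10: CDB Add2=2; issue MUL r3<-Mul1 | r0:6,r1:Add1,r2:8,r3:Mul1,r4:1
c11: - | r0:6,r1:Add1,r2:8,r3:Mul1,r4:1
c12: CDB Add1=6 | r0:6,r1:6,r2:8,r3:Mul1,r4:1
c13: - | r0:6,r1:6,r2:8,r3:Mul1,r4:1
c14: - | r0:6,r1:6,r2:8,r3:Mul1,r4:1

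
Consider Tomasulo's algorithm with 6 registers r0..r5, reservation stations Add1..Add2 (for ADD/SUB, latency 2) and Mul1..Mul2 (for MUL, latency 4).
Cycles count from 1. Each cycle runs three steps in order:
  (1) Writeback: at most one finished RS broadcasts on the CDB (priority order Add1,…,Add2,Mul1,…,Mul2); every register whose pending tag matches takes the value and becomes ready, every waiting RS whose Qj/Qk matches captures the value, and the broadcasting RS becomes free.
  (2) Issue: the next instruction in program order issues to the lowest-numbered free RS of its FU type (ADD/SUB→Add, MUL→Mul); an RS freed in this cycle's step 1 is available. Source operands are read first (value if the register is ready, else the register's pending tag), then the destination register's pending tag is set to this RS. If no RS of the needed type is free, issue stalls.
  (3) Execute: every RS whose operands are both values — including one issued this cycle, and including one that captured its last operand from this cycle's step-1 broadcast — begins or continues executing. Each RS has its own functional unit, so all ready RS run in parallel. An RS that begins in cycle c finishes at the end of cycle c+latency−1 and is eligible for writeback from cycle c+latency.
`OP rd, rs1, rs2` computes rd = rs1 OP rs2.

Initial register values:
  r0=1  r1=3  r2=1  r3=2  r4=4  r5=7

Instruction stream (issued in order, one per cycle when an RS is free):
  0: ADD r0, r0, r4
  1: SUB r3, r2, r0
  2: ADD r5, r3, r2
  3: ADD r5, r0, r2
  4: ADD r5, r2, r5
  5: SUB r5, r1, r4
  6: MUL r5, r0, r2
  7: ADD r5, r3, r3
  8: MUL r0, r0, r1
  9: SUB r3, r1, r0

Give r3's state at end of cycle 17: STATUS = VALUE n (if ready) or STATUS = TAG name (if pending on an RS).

c1: issue ADD r0<-Add1 | r0:Add1,r1:3,r2:1,r3:2,r4:4,r5:7
c2: issue SUB r3<-Add2 | r0:Add1,r1:3,r2:1,r3:Add2,r4:4,r5:7
c3: CDB Add1=5; issue ADD r5<-Add1 | r0:5,r1:3,r2:1,r3:Add2,r4:4,r5:Add1
c4: stall | r0:5,r1:3,r2:1,r3:Add2,r4:4,r5:Add1
c5: CDB Add2=-4; issue ADD r5<-Add2 | r0:5,r1:3,r2:1,r3:-4,r4:4,r5:Add2
c6: stall | r0:5,r1:3,r2:1,r3:-4,r4:4,r5:Add2
c7: CDB Add1=-3; issue ADD r5<-Add1 | r0:5,r1:3,r2:1,r3:-4,r4:4,r5:Add1
c8: CDB Add2=6; issue SUB r5<-Add2 | r0:5,r1:3,r2:1,r3:-4,r4:4,r5:Add2
c9: issue MUL r5<-Mul1 | r0:5,r1:3,r2:1,r3:-4,r4:4,r5:Mul1
c10: CDB Add1=7; issue ADD r5<-Add1 | r0:5,r1:3,r2:1,r3:-4,r4:4,r5:Add1
c11: CDB Add2=-1; issue MUL r0<-Mul2 | r0:Mul2,r1:3,r2:1,r3:-4,r4:4,r5:Add1
c12: CDB Add1=-8; issue SUB r3<-Add1 | r0:Mul2,r1:3,r2:1,r3:Add1,r4:4,r5:-8
c13: CDB Mul1=5 | r0:Mul2,r1:3,r2:1,r3:Add1,r4:4,r5:-8
c14: - | r0:Mul2,r1:3,r2:1,r3:Add1,r4:4,r5:-8
c15: CDB Mul2=15 | r0:15,r1:3,r2:1,r3:Add1,r4:4,r5:-8
c16: - | r0:15,r1:3,r2:1,r3:Add1,r4:4,r5:-8
c17: CDB Add1=-12 | r0:15,r1:3,r2:1,r3:-12,r4:4,r5:-8

STATUS = VALUE -12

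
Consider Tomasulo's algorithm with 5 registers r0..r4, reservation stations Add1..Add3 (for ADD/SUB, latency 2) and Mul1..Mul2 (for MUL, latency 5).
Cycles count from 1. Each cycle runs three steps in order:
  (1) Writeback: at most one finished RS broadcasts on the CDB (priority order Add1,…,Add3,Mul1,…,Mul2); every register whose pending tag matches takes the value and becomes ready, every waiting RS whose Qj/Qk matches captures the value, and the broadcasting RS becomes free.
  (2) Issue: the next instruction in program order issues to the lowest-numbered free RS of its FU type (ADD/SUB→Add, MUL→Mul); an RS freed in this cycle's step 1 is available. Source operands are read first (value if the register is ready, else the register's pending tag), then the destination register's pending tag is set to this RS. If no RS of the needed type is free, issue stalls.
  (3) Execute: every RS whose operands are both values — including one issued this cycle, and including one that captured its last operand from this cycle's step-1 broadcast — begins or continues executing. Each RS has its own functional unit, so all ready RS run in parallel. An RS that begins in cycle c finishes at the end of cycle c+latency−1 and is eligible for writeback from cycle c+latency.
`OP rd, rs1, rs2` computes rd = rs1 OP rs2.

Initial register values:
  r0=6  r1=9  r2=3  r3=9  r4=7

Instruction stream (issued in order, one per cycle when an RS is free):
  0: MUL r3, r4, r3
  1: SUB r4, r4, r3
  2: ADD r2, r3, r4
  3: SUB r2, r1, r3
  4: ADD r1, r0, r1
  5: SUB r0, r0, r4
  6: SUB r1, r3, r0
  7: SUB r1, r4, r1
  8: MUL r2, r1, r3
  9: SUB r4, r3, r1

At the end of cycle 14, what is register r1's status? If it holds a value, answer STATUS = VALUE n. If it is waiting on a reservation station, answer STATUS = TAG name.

cycle 1: issue MUL r3<-Mul1 // r0:6,r1:9,r2:3,r3:Mul1,r4:7
cycle 2: issue SUB r4<-Add1 // r0:6,r1:9,r2:3,r3:Mul1,r4:Add1
cycle 3: issue ADD r2<-Add2 // r0:6,r1:9,r2:Add2,r3:Mul1,r4:Add1
cycle 4: issue SUB r2<-Add3 // r0:6,r1:9,r2:Add3,r3:Mul1,r4:Add1
cycle 5: stall // r0:6,r1:9,r2:Add3,r3:Mul1,r4:Add1
cycle 6: CDB Mul1=63; stall // r0:6,r1:9,r2:Add3,r3:63,r4:Add1
cycle 7: stall // r0:6,r1:9,r2:Add3,r3:63,r4:Add1
cycle 8: CDB Add1=-56; issue ADD r1<-Add1 // r0:6,r1:Add1,r2:Add3,r3:63,r4:-56
cycle 9: CDB Add3=-54; issue SUB r0<-Add3 // r0:Add3,r1:Add1,r2:-54,r3:63,r4:-56
cycle 10: CDB Add1=15; issue SUB r1<-Add1 // r0:Add3,r1:Add1,r2:-54,r3:63,r4:-56
cycle 11: CDB Add2=7; issue SUB r1<-Add2 // r0:Add3,r1:Add2,r2:-54,r3:63,r4:-56
cycle 12: CDB Add3=62; issue MUL r2<-Mul1 // r0:62,r1:Add2,r2:Mul1,r3:63,r4:-56
cycle 13: issue SUB r4<-Add3 // r0:62,r1:Add2,r2:Mul1,r3:63,r4:Add3
cycle 14: CDB Add1=1 // r0:62,r1:Add2,r2:Mul1,r3:63,r4:Add3

STATUS = TAG Add2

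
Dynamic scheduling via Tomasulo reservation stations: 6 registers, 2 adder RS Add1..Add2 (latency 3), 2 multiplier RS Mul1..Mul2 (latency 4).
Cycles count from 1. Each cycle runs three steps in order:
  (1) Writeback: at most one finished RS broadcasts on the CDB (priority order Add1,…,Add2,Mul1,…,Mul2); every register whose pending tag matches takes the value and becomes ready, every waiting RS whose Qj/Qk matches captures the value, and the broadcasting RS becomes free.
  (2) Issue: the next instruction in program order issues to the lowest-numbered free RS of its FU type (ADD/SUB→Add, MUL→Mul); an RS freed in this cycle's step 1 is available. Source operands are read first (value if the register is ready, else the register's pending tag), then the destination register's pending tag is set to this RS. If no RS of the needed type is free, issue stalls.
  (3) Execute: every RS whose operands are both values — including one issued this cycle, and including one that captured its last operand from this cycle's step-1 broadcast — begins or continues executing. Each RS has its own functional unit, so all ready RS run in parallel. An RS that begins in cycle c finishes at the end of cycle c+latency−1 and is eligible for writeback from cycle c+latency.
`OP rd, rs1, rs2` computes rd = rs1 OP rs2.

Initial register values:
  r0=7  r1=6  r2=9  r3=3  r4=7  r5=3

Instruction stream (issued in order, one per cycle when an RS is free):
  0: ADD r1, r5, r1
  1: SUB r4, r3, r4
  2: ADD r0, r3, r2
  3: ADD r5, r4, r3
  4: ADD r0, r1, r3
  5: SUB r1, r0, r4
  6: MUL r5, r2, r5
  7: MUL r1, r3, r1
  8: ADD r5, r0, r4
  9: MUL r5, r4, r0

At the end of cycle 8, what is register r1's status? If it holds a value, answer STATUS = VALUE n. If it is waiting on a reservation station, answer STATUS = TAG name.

c1: issue ADD r1<-Add1 | r0:7,r1:Add1,r2:9,r3:3,r4:7,r5:3
c2: issue SUB r4<-Add2 | r0:7,r1:Add1,r2:9,r3:3,r4:Add2,r5:3
c3: stall | r0:7,r1:Add1,r2:9,r3:3,r4:Add2,r5:3
c4: CDB Add1=9; issue ADD r0<-Add1 | r0:Add1,r1:9,r2:9,r3:3,r4:Add2,r5:3
c5: CDB Add2=-4; issue ADD r5<-Add2 | r0:Add1,r1:9,r2:9,r3:3,r4:-4,r5:Add2
c6: stall | r0:Add1,r1:9,r2:9,r3:3,r4:-4,r5:Add2
c7: CDB Add1=12; issue ADD r0<-Add1 | r0:Add1,r1:9,r2:9,r3:3,r4:-4,r5:Add2
c8: CDB Add2=-1; issue SUB r1<-Add2 | r0:Add1,r1:Add2,r2:9,r3:3,r4:-4,r5:-1

STATUS = TAG Add2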